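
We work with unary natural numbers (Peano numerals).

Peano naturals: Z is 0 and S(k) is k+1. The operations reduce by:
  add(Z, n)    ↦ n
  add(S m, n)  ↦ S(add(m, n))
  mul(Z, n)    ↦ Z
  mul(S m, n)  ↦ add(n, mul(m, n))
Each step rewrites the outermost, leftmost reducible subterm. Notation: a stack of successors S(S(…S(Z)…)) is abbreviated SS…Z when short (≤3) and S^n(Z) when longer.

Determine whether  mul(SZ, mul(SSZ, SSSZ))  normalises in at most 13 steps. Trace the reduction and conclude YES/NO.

Answer: NO — after 13 steps the term is S(S(S(S(add(S(add(SZ, mul(Z, SSSZ))), mul(Z, mul(SSZ, SSSZ))))))), not yet normal

Working:
  start: mul(SZ, mul(SSZ, SSSZ))
  step 1: add(mul(SSZ, SSSZ), mul(Z, mul(SSZ, SSSZ)))
  step 2: add(add(SSSZ, mul(SZ, SSSZ)), mul(Z, mul(SSZ, SSSZ)))
  step 3: add(S(add(SSZ, mul(SZ, SSSZ))), mul(Z, mul(SSZ, SSSZ)))
  step 4: S(add(add(SSZ, mul(SZ, SSSZ)), mul(Z, mul(SSZ, SSSZ))))
  step 5: S(add(S(add(SZ, mul(SZ, SSSZ))), mul(Z, mul(SSZ, SSSZ))))
  step 6: S(S(add(add(SZ, mul(SZ, SSSZ)), mul(Z, mul(SSZ, SSSZ)))))
  step 7: S(S(add(S(add(Z, mul(SZ, SSSZ))), mul(Z, mul(SSZ, SSSZ)))))
  step 8: S(S(S(add(add(Z, mul(SZ, SSSZ)), mul(Z, mul(SSZ, SSSZ))))))
  step 9: S(S(S(add(mul(SZ, SSSZ), mul(Z, mul(SSZ, SSSZ))))))
  step 10: S(S(S(add(add(SSSZ, mul(Z, SSSZ)), mul(Z, mul(SSZ, SSSZ))))))
  step 11: S(S(S(add(S(add(SSZ, mul(Z, SSSZ))), mul(Z, mul(SSZ, SSSZ))))))
  step 12: S(S(S(S(add(add(SSZ, mul(Z, SSSZ)), mul(Z, mul(SSZ, SSSZ)))))))
  step 13: S(S(S(S(add(S(add(SZ, mul(Z, SSSZ))), mul(Z, mul(SSZ, SSSZ)))))))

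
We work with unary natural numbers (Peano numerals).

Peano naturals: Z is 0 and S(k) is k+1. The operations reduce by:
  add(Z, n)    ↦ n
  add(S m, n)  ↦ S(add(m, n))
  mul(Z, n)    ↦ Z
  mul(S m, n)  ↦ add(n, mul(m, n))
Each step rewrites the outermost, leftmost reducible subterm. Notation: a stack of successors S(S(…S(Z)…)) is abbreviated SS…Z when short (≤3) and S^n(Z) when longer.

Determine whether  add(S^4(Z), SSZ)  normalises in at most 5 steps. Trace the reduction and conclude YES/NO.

  start: add(S^4(Z), SSZ)
  [1] S(add(SSSZ, SSZ))
  [2] S(S(add(SSZ, SSZ)))
  [3] S(S(S(add(SZ, SSZ))))
  [4] S(S(S(S(add(Z, SSZ)))))
  [5] S^6(Z)

Answer: YES — reaches normal form S^6(Z) in 5 ≤ 5 steps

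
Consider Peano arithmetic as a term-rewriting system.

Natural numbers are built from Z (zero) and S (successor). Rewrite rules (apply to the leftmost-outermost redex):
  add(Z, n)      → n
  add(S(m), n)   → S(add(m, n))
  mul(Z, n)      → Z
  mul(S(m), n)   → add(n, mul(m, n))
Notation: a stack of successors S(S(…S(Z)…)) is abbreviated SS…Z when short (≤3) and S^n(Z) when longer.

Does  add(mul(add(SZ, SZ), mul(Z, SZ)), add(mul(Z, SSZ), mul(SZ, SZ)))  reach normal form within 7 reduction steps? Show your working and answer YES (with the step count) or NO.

  start: add(mul(add(SZ, SZ), mul(Z, SZ)), add(mul(Z, SSZ), mul(SZ, SZ)))
  [1] add(mul(S(add(Z, SZ)), mul(Z, SZ)), add(mul(Z, SSZ), mul(SZ, SZ)))
  [2] add(add(mul(Z, SZ), mul(add(Z, SZ), mul(Z, SZ))), add(mul(Z, SSZ), mul(SZ, SZ)))
  [3] add(add(Z, mul(add(Z, SZ), mul(Z, SZ))), add(mul(Z, SSZ), mul(SZ, SZ)))
  [4] add(mul(add(Z, SZ), mul(Z, SZ)), add(mul(Z, SSZ), mul(SZ, SZ)))
  [5] add(mul(SZ, mul(Z, SZ)), add(mul(Z, SSZ), mul(SZ, SZ)))
  [6] add(add(mul(Z, SZ), mul(Z, mul(Z, SZ))), add(mul(Z, SSZ), mul(SZ, SZ)))
  [7] add(add(Z, mul(Z, mul(Z, SZ))), add(mul(Z, SSZ), mul(SZ, SZ)))

Answer: NO — after 7 steps the term is add(add(Z, mul(Z, mul(Z, SZ))), add(mul(Z, SSZ), mul(SZ, SZ))), not yet normal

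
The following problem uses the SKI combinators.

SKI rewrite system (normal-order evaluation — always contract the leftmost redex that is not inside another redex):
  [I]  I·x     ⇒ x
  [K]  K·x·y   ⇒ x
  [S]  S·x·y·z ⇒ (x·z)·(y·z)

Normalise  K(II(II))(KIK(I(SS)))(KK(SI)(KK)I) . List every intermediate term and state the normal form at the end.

Answer: normal form = KK  (in 7 steps)

Derivation:
  start: K(II(II))(KIK(I(SS)))(KK(SI)(KK)I)
  step 1: II(II)(KK(SI)(KK)I)
  step 2: I(II)(KK(SI)(KK)I)
  step 3: II(KK(SI)(KK)I)
  step 4: I(KK(SI)(KK)I)
  step 5: KK(SI)(KK)I
  step 6: K(KK)I
  step 7: KK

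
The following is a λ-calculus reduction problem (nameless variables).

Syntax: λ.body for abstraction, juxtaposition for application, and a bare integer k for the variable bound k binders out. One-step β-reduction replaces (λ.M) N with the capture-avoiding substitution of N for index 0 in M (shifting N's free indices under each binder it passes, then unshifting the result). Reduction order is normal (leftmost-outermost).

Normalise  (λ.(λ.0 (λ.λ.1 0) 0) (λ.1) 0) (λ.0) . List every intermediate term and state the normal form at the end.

  start: (λ.(λ.0 (λ.λ.1 0) 0) (λ.1) 0) (λ.0)
  [1] (λ.0 (λ.λ.1 0) 0) (λ.λ.0) (λ.0)
  [2] (λ.λ.0) (λ.λ.1 0) (λ.λ.0) (λ.0)
  [3] (λ.0) (λ.λ.0) (λ.0)
  [4] (λ.λ.0) (λ.0)
  [5] λ.0

Answer: normal form = λ.0  (in 5 steps)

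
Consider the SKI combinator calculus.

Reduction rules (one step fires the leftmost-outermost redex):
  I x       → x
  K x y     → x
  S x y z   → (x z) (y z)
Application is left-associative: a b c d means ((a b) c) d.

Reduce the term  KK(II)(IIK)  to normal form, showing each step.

Answer: normal form = KK  (in 3 steps)

Derivation:
  start: KK(II)(IIK)
  →1  K(IIK)
  →2  K(IK)
  →3  KK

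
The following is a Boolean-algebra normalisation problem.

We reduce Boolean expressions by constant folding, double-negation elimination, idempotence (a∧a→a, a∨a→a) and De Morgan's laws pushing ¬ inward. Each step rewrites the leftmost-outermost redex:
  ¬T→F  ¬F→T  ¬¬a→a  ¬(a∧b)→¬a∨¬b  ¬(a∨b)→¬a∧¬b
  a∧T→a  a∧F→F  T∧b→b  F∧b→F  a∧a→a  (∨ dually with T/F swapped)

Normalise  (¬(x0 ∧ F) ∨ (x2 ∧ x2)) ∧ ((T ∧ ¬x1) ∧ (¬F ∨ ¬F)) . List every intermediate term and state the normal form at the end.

Answer: normal form = ¬x1  (in 9 steps)

Derivation:
  start: (¬(x0 ∧ F) ∨ (x2 ∧ x2)) ∧ ((T ∧ ¬x1) ∧ (¬F ∨ ¬F))
  →1  ((¬x0 ∨ ¬F) ∨ (x2 ∧ x2)) ∧ ((T ∧ ¬x1) ∧ (¬F ∨ ¬F))
  →2  ((¬x0 ∨ T) ∨ (x2 ∧ x2)) ∧ ((T ∧ ¬x1) ∧ (¬F ∨ ¬F))
  →3  (T ∨ (x2 ∧ x2)) ∧ ((T ∧ ¬x1) ∧ (¬F ∨ ¬F))
  →4  T ∧ ((T ∧ ¬x1) ∧ (¬F ∨ ¬F))
  →5  (T ∧ ¬x1) ∧ (¬F ∨ ¬F)
  →6  ¬x1 ∧ (¬F ∨ ¬F)
  →7  ¬x1 ∧ ¬F
  →8  ¬x1 ∧ T
  →9  ¬x1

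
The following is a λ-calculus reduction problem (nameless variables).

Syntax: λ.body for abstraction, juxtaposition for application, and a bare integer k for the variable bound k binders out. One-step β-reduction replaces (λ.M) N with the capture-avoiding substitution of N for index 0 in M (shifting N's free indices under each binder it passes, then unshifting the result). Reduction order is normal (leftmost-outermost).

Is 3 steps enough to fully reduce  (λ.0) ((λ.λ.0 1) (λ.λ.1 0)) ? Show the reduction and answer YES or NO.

  start: (λ.0) ((λ.λ.0 1) (λ.λ.1 0))
  →1  (λ.λ.0 1) (λ.λ.1 0)
  →2  λ.0 (λ.λ.1 0)

Answer: YES — reaches normal form λ.0 (λ.λ.1 0) in 2 ≤ 3 steps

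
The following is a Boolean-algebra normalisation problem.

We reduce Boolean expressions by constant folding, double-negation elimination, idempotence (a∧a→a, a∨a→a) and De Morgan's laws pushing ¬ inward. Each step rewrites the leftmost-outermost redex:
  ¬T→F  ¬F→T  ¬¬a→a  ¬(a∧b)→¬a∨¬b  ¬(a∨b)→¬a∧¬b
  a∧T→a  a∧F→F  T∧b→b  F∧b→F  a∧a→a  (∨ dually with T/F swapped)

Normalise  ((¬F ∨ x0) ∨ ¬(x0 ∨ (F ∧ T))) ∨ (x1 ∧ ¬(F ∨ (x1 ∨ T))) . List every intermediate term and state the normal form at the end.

  start: ((¬F ∨ x0) ∨ ¬(x0 ∨ (F ∧ T))) ∨ (x1 ∧ ¬(F ∨ (x1 ∨ T)))
  [1] ((T ∨ x0) ∨ ¬(x0 ∨ (F ∧ T))) ∨ (x1 ∧ ¬(F ∨ (x1 ∨ T)))
  [2] (T ∨ ¬(x0 ∨ (F ∧ T))) ∨ (x1 ∧ ¬(F ∨ (x1 ∨ T)))
  [3] T ∨ (x1 ∧ ¬(F ∨ (x1 ∨ T)))
  [4] T

Answer: normal form = T  (in 4 steps)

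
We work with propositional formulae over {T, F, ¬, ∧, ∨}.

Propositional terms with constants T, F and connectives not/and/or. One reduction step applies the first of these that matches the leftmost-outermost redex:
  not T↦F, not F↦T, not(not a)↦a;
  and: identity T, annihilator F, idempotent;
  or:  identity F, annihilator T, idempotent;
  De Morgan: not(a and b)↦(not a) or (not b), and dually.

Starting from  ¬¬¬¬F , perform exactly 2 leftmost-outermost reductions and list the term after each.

  start: ¬¬¬¬F
  step 1: ¬¬F
  step 2: F

Answer: after 2 steps: F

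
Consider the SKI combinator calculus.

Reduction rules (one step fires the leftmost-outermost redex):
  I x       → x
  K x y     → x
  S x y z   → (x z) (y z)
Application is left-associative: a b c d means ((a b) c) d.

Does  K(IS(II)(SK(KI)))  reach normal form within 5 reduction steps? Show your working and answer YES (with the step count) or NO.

  start: K(IS(II)(SK(KI)))
  step 1: K(S(II)(SK(KI)))
  step 2: K(SI(SK(KI)))

Answer: YES — reaches normal form K(SI(SK(KI))) in 2 ≤ 5 steps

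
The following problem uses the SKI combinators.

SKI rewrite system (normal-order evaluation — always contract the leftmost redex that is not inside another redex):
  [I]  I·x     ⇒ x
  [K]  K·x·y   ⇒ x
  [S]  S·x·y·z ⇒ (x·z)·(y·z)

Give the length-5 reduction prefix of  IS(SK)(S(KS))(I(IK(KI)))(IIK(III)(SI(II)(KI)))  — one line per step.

Answer: after 5 steps: KS(IIK(III)(SI(II)(KI)))(I(IK(KI))(IIK(III)(SI(II)(KI))))

Reduction:
  start: IS(SK)(S(KS))(I(IK(KI)))(IIK(III)(SI(II)(KI)))
  →1  S(SK)(S(KS))(I(IK(KI)))(IIK(III)(SI(II)(KI)))
  →2  SK(I(IK(KI)))(S(KS)(I(IK(KI))))(IIK(III)(SI(II)(KI)))
  →3  K(S(KS)(I(IK(KI))))(I(IK(KI))(S(KS)(I(IK(KI)))))(IIK(III)(SI(II)(KI)))
  →4  S(KS)(I(IK(KI)))(IIK(III)(SI(II)(KI)))
  →5  KS(IIK(III)(SI(II)(KI)))(I(IK(KI))(IIK(III)(SI(II)(KI))))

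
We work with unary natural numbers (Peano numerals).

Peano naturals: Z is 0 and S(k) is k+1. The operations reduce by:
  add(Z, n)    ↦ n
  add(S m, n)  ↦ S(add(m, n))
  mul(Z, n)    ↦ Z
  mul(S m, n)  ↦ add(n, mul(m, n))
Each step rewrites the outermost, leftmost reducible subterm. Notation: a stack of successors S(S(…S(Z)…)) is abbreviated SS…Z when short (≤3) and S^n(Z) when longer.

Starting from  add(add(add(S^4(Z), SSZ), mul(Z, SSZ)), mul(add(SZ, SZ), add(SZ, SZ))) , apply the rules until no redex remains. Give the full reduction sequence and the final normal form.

  start: add(add(add(S^4(Z), SSZ), mul(Z, SSZ)), mul(add(SZ, SZ), add(SZ, SZ)))
  [1] add(add(S(add(SSSZ, SSZ)), mul(Z, SSZ)), mul(add(SZ, SZ), add(SZ, SZ)))
  [2] add(S(add(add(SSSZ, SSZ), mul(Z, SSZ))), mul(add(SZ, SZ), add(SZ, SZ)))
  [3] S(add(add(add(SSSZ, SSZ), mul(Z, SSZ)), mul(add(SZ, SZ), add(SZ, SZ))))
  [4] S(add(add(S(add(SSZ, SSZ)), mul(Z, SSZ)), mul(add(SZ, SZ), add(SZ, SZ))))
  [5] S(add(S(add(add(SSZ, SSZ), mul(Z, SSZ))), mul(add(SZ, SZ), add(SZ, SZ))))
  [6] S(S(add(add(add(SSZ, SSZ), mul(Z, SSZ)), mul(add(SZ, SZ), add(SZ, SZ)))))
  [7] S(S(add(add(S(add(SZ, SSZ)), mul(Z, SSZ)), mul(add(SZ, SZ), add(SZ, SZ)))))
  [8] S(S(add(S(add(add(SZ, SSZ), mul(Z, SSZ))), mul(add(SZ, SZ), add(SZ, SZ)))))
  [9] S(S(S(add(add(add(SZ, SSZ), mul(Z, SSZ)), mul(add(SZ, SZ), add(SZ, SZ))))))
  [10] S(S(S(add(add(S(add(Z, SSZ)), mul(Z, SSZ)), mul(add(SZ, SZ), add(SZ, SZ))))))
  [11] S(S(S(add(S(add(add(Z, SSZ), mul(Z, SSZ))), mul(add(SZ, SZ), add(SZ, SZ))))))
  [12] S(S(S(S(add(add(add(Z, SSZ), mul(Z, SSZ)), mul(add(SZ, SZ), add(SZ, SZ)))))))
  [13] S(S(S(S(add(add(SSZ, mul(Z, SSZ)), mul(add(SZ, SZ), add(SZ, SZ)))))))
  [14] S(S(S(S(add(S(add(SZ, mul(Z, SSZ))), mul(add(SZ, SZ), add(SZ, SZ)))))))
  [15] S(S(S(S(S(add(add(SZ, mul(Z, SSZ)), mul(add(SZ, SZ), add(SZ, SZ))))))))
  [16] S(S(S(S(S(add(S(add(Z, mul(Z, SSZ))), mul(add(SZ, SZ), add(SZ, SZ))))))))
  [17] S(S(S(S(S(S(add(add(Z, mul(Z, SSZ)), mul(add(SZ, SZ), add(SZ, SZ)))))))))
  [18] S(S(S(S(S(S(add(mul(Z, SSZ), mul(add(SZ, SZ), add(SZ, SZ)))))))))
  [19] S(S(S(S(S(S(add(Z, mul(add(SZ, SZ), add(SZ, SZ)))))))))
  [20] S(S(S(S(S(S(mul(add(SZ, SZ), add(SZ, SZ))))))))
  [21] S(S(S(S(S(S(mul(S(add(Z, SZ)), add(SZ, SZ))))))))
  [22] S(S(S(S(S(S(add(add(SZ, SZ), mul(add(Z, SZ), add(SZ, SZ)))))))))
  [23] S(S(S(S(S(S(add(S(add(Z, SZ)), mul(add(Z, SZ), add(SZ, SZ)))))))))
  [24] S(S(S(S(S(S(S(add(add(Z, SZ), mul(add(Z, SZ), add(SZ, SZ))))))))))
  [25] S(S(S(S(S(S(S(add(SZ, mul(add(Z, SZ), add(SZ, SZ))))))))))
  [26] S(S(S(S(S(S(S(S(add(Z, mul(add(Z, SZ), add(SZ, SZ)))))))))))
  [27] S(S(S(S(S(S(S(S(mul(add(Z, SZ), add(SZ, SZ))))))))))
  [28] S(S(S(S(S(S(S(S(mul(SZ, add(SZ, SZ))))))))))
  [29] S(S(S(S(S(S(S(S(add(add(SZ, SZ), mul(Z, add(SZ, SZ)))))))))))
  [30] S(S(S(S(S(S(S(S(add(S(add(Z, SZ)), mul(Z, add(SZ, SZ)))))))))))
  [31] S(S(S(S(S(S(S(S(S(add(add(Z, SZ), mul(Z, add(SZ, SZ))))))))))))
  [32] S(S(S(S(S(S(S(S(S(add(SZ, mul(Z, add(SZ, SZ))))))))))))
  [33] S(S(S(S(S(S(S(S(S(S(add(Z, mul(Z, add(SZ, SZ)))))))))))))
  [34] S(S(S(S(S(S(S(S(S(S(mul(Z, add(SZ, SZ))))))))))))
  [35] S^10(Z)

Answer: normal form = S^10(Z)  (in 35 steps)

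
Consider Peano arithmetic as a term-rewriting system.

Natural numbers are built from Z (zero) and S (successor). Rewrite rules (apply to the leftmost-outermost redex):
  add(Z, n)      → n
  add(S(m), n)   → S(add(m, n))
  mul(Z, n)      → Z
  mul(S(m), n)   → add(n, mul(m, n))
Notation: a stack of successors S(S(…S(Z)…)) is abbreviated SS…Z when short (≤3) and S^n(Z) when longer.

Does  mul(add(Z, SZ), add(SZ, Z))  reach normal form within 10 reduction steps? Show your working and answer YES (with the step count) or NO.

Answer: YES — reaches normal form SZ in 7 ≤ 10 steps

Reduction:
  start: mul(add(Z, SZ), add(SZ, Z))
  [1] mul(SZ, add(SZ, Z))
  [2] add(add(SZ, Z), mul(Z, add(SZ, Z)))
  [3] add(S(add(Z, Z)), mul(Z, add(SZ, Z)))
  [4] S(add(add(Z, Z), mul(Z, add(SZ, Z))))
  [5] S(add(Z, mul(Z, add(SZ, Z))))
  [6] S(mul(Z, add(SZ, Z)))
  [7] SZ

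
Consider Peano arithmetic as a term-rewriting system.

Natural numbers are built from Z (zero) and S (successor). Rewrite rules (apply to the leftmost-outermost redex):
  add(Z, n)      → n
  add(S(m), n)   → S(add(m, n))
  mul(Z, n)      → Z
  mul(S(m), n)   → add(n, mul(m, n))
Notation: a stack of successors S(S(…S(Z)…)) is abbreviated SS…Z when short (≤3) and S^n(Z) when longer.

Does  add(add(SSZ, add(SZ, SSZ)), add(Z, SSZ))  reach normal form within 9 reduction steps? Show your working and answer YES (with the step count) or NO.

Answer: NO — after 9 steps the term is S(S(S(S(add(SZ, add(Z, SSZ)))))), not yet normal

Working:
  start: add(add(SSZ, add(SZ, SSZ)), add(Z, SSZ))
  [1] add(S(add(SZ, add(SZ, SSZ))), add(Z, SSZ))
  [2] S(add(add(SZ, add(SZ, SSZ)), add(Z, SSZ)))
  [3] S(add(S(add(Z, add(SZ, SSZ))), add(Z, SSZ)))
  [4] S(S(add(add(Z, add(SZ, SSZ)), add(Z, SSZ))))
  [5] S(S(add(add(SZ, SSZ), add(Z, SSZ))))
  [6] S(S(add(S(add(Z, SSZ)), add(Z, SSZ))))
  [7] S(S(S(add(add(Z, SSZ), add(Z, SSZ)))))
  [8] S(S(S(add(SSZ, add(Z, SSZ)))))
  [9] S(S(S(S(add(SZ, add(Z, SSZ))))))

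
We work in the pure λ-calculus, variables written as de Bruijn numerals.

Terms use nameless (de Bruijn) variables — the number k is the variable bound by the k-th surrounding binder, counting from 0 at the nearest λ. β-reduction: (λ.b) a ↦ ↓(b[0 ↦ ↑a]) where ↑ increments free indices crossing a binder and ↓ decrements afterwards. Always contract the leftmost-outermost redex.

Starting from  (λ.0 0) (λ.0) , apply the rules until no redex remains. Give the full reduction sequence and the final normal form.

  start: (λ.0 0) (λ.0)
  →1  (λ.0) (λ.0)
  →2  λ.0

Answer: normal form = λ.0  (in 2 steps)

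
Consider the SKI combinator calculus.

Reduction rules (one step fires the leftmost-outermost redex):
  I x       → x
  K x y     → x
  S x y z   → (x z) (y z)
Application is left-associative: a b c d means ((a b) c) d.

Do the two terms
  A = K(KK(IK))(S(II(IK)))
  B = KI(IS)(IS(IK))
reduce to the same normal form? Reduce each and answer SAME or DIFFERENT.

Answer: DIFFERENT — A ⇓ K, B ⇓ SK

Working:
Term A:
  start: K(KK(IK))(S(II(IK)))
  step 1: KK(IK)
  step 2: K

Term B:
  start: KI(IS)(IS(IK))
  step 1: I(IS(IK))
  step 2: IS(IK)
  step 3: S(IK)
  step 4: SK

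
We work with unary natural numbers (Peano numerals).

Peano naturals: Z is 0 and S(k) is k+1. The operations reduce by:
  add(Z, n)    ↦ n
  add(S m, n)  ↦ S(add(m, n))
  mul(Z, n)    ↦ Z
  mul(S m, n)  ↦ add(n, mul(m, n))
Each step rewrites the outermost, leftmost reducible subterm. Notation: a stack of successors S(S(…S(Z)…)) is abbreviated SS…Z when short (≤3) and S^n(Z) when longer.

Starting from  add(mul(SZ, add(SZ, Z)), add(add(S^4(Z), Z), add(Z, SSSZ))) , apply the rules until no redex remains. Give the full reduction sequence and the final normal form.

Answer: normal form = S^8(Z)  (in 19 steps)

Reduction:
  start: add(mul(SZ, add(SZ, Z)), add(add(S^4(Z), Z), add(Z, SSSZ)))
  →1  add(add(add(SZ, Z), mul(Z, add(SZ, Z))), add(add(S^4(Z), Z), add(Z, SSSZ)))
  →2  add(add(S(add(Z, Z)), mul(Z, add(SZ, Z))), add(add(S^4(Z), Z), add(Z, SSSZ)))
  →3  add(S(add(add(Z, Z), mul(Z, add(SZ, Z)))), add(add(S^4(Z), Z), add(Z, SSSZ)))
  →4  S(add(add(add(Z, Z), mul(Z, add(SZ, Z))), add(add(S^4(Z), Z), add(Z, SSSZ))))
  →5  S(add(add(Z, mul(Z, add(SZ, Z))), add(add(S^4(Z), Z), add(Z, SSSZ))))
  →6  S(add(mul(Z, add(SZ, Z)), add(add(S^4(Z), Z), add(Z, SSSZ))))
  →7  S(add(Z, add(add(S^4(Z), Z), add(Z, SSSZ))))
  →8  S(add(add(S^4(Z), Z), add(Z, SSSZ)))
  →9  S(add(S(add(SSSZ, Z)), add(Z, SSSZ)))
  →10  S(S(add(add(SSSZ, Z), add(Z, SSSZ))))
  →11  S(S(add(S(add(SSZ, Z)), add(Z, SSSZ))))
  →12  S(S(S(add(add(SSZ, Z), add(Z, SSSZ)))))
  →13  S(S(S(add(S(add(SZ, Z)), add(Z, SSSZ)))))
  →14  S(S(S(S(add(add(SZ, Z), add(Z, SSSZ))))))
  →15  S(S(S(S(add(S(add(Z, Z)), add(Z, SSSZ))))))
  →16  S(S(S(S(S(add(add(Z, Z), add(Z, SSSZ)))))))
  →17  S(S(S(S(S(add(Z, add(Z, SSSZ)))))))
  →18  S(S(S(S(S(add(Z, SSSZ))))))
  →19  S^8(Z)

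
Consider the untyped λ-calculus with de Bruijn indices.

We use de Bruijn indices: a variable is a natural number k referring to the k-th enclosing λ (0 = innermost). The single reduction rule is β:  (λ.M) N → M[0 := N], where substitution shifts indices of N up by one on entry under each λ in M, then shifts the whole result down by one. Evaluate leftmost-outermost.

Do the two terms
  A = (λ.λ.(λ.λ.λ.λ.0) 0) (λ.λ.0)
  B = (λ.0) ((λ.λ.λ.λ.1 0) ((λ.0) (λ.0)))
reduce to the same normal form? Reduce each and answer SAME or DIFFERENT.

Term A:
  start: (λ.λ.(λ.λ.λ.λ.0) 0) (λ.λ.0)
  step 1: λ.(λ.λ.λ.λ.0) 0
  step 2: λ.λ.λ.λ.0

Term B:
  start: (λ.0) ((λ.λ.λ.λ.1 0) ((λ.0) (λ.0)))
  step 1: (λ.λ.λ.λ.1 0) ((λ.0) (λ.0))
  step 2: λ.λ.λ.1 0

Answer: DIFFERENT — A ⇓ λ.λ.λ.λ.0, B ⇓ λ.λ.λ.1 0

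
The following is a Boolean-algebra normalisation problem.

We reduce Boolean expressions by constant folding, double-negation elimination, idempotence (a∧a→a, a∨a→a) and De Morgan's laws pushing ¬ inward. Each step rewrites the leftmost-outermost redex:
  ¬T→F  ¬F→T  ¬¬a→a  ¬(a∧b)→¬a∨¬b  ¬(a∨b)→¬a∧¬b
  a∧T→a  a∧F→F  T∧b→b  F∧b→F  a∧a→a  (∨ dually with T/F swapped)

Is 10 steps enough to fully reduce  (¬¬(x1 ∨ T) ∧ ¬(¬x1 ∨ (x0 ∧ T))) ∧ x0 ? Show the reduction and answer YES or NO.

Answer: YES — reaches normal form (x1 ∧ ¬x0) ∧ x0 in 8 ≤ 10 steps

Working:
  start: (¬¬(x1 ∨ T) ∧ ¬(¬x1 ∨ (x0 ∧ T))) ∧ x0
  [1] ((x1 ∨ T) ∧ ¬(¬x1 ∨ (x0 ∧ T))) ∧ x0
  [2] (T ∧ ¬(¬x1 ∨ (x0 ∧ T))) ∧ x0
  [3] ¬(¬x1 ∨ (x0 ∧ T)) ∧ x0
  [4] (¬¬x1 ∧ ¬(x0 ∧ T)) ∧ x0
  [5] (x1 ∧ ¬(x0 ∧ T)) ∧ x0
  [6] (x1 ∧ (¬x0 ∨ ¬T)) ∧ x0
  [7] (x1 ∧ (¬x0 ∨ F)) ∧ x0
  [8] (x1 ∧ ¬x0) ∧ x0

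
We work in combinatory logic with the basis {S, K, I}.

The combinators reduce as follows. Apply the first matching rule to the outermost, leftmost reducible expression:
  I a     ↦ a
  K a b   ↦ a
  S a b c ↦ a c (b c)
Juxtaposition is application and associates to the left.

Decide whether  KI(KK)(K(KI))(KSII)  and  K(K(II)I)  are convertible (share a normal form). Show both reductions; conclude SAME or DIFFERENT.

Answer: SAME — A ⇓ KI, B ⇓ KI

Working:
Term A:
  start: KI(KK)(K(KI))(KSII)
  [1] I(K(KI))(KSII)
  [2] K(KI)(KSII)
  [3] KI

Term B:
  start: K(K(II)I)
  [1] K(II)
  [2] KI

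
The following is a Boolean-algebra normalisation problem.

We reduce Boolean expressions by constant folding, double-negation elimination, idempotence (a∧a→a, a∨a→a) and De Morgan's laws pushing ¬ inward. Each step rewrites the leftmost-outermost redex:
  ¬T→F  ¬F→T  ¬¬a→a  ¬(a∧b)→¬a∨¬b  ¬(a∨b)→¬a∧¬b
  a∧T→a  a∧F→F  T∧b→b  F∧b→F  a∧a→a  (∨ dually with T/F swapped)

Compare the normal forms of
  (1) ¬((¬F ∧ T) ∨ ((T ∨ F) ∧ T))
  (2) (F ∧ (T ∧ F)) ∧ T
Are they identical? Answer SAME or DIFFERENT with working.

Answer: SAME — A ⇓ F, B ⇓ F

Reduction:
Term A:
  start: ¬((¬F ∧ T) ∨ ((T ∨ F) ∧ T))
  step 1: ¬(¬F ∧ T) ∧ ¬((T ∨ F) ∧ T)
  step 2: (¬¬F ∨ ¬T) ∧ ¬((T ∨ F) ∧ T)
  step 3: (F ∨ ¬T) ∧ ¬((T ∨ F) ∧ T)
  step 4: ¬T ∧ ¬((T ∨ F) ∧ T)
  step 5: F ∧ ¬((T ∨ F) ∧ T)
  step 6: F

Term B:
  start: (F ∧ (T ∧ F)) ∧ T
  step 1: F ∧ (T ∧ F)
  step 2: F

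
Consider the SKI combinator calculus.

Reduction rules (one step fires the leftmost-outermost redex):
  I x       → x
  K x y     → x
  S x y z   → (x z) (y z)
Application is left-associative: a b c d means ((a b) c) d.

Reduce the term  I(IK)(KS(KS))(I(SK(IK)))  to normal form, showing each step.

  start: I(IK)(KS(KS))(I(SK(IK)))
  →1  IK(KS(KS))(I(SK(IK)))
  →2  K(KS(KS))(I(SK(IK)))
  →3  KS(KS)
  →4  S

Answer: normal form = S  (in 4 steps)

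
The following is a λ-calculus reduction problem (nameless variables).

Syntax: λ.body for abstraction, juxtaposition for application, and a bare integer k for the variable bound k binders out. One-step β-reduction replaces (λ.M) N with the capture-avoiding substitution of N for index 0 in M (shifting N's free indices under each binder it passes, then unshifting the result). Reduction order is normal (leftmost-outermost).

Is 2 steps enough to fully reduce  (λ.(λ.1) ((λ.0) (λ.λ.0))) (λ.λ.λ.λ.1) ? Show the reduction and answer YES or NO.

Answer: YES — reaches normal form λ.λ.λ.λ.1 in 2 ≤ 2 steps

Reduction:
  start: (λ.(λ.1) ((λ.0) (λ.λ.0))) (λ.λ.λ.λ.1)
  →1  (λ.λ.λ.λ.λ.1) ((λ.0) (λ.λ.0))
  →2  λ.λ.λ.λ.1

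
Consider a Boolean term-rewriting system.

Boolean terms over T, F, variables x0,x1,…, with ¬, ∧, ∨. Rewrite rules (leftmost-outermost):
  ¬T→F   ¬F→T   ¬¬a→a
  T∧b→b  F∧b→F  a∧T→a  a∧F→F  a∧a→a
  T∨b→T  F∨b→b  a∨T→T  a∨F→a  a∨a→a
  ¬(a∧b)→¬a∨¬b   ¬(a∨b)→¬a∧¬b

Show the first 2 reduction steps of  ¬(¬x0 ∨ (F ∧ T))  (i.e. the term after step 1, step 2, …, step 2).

  start: ¬(¬x0 ∨ (F ∧ T))
  [1] ¬¬x0 ∧ ¬(F ∧ T)
  [2] x0 ∧ ¬(F ∧ T)

Answer: after 2 steps: x0 ∧ ¬(F ∧ T)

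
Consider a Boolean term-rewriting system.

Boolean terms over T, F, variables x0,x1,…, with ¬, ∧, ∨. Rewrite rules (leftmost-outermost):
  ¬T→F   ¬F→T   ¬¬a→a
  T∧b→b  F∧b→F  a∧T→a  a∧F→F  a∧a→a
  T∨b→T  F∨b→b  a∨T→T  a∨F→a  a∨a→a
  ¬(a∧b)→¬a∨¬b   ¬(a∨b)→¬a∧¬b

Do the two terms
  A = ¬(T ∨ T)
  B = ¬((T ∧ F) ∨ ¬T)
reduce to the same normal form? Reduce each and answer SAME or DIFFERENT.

Term A:
  start: ¬(T ∨ T)
  step 1: ¬T ∧ ¬T
  step 2: ¬T
  step 3: F

Term B:
  start: ¬((T ∧ F) ∨ ¬T)
  step 1: ¬(T ∧ F) ∧ ¬¬T
  step 2: (¬T ∨ ¬F) ∧ ¬¬T
  step 3: (F ∨ ¬F) ∧ ¬¬T
  step 4: ¬F ∧ ¬¬T
  step 5: T ∧ ¬¬T
  step 6: ¬¬T
  step 7: T

Answer: DIFFERENT — A ⇓ F, B ⇓ T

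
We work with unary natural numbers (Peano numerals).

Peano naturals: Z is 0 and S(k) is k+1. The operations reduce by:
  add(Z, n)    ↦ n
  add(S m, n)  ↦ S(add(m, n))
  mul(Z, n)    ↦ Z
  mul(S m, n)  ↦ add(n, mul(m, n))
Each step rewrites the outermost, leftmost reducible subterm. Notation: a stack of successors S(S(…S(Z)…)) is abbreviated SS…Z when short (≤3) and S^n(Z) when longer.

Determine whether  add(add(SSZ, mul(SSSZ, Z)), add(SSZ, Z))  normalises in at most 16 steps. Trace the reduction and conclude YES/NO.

  start: add(add(SSZ, mul(SSSZ, Z)), add(SSZ, Z))
  [1] add(S(add(SZ, mul(SSSZ, Z))), add(SSZ, Z))
  [2] S(add(add(SZ, mul(SSSZ, Z)), add(SSZ, Z)))
  [3] S(add(S(add(Z, mul(SSSZ, Z))), add(SSZ, Z)))
  [4] S(S(add(add(Z, mul(SSSZ, Z)), add(SSZ, Z))))
  [5] S(S(add(mul(SSSZ, Z), add(SSZ, Z))))
  [6] S(S(add(add(Z, mul(SSZ, Z)), add(SSZ, Z))))
  [7] S(S(add(mul(SSZ, Z), add(SSZ, Z))))
  [8] S(S(add(add(Z, mul(SZ, Z)), add(SSZ, Z))))
  [9] S(S(add(mul(SZ, Z), add(SSZ, Z))))
  [10] S(S(add(add(Z, mul(Z, Z)), add(SSZ, Z))))
  [11] S(S(add(mul(Z, Z), add(SSZ, Z))))
  [12] S(S(add(Z, add(SSZ, Z))))
  [13] S(S(add(SSZ, Z)))
  [14] S(S(S(add(SZ, Z))))
  [15] S(S(S(S(add(Z, Z)))))
  [16] S^4(Z)

Answer: YES — reaches normal form S^4(Z) in 16 ≤ 16 steps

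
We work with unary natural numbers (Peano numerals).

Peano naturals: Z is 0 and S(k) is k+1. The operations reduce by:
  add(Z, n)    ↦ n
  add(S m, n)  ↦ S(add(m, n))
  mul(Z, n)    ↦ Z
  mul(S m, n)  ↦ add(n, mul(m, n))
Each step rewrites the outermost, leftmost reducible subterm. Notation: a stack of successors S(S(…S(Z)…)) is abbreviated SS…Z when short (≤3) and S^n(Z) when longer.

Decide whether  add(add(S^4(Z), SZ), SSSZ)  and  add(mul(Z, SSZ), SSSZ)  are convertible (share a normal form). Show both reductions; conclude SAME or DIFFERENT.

Answer: DIFFERENT — A ⇓ S^8(Z), B ⇓ SSSZ

Reduction:
Term A:
  start: add(add(S^4(Z), SZ), SSSZ)
  →1  add(S(add(SSSZ, SZ)), SSSZ)
  →2  S(add(add(SSSZ, SZ), SSSZ))
  →3  S(add(S(add(SSZ, SZ)), SSSZ))
  →4  S(S(add(add(SSZ, SZ), SSSZ)))
  →5  S(S(add(S(add(SZ, SZ)), SSSZ)))
  →6  S(S(S(add(add(SZ, SZ), SSSZ))))
  →7  S(S(S(add(S(add(Z, SZ)), SSSZ))))
  →8  S(S(S(S(add(add(Z, SZ), SSSZ)))))
  →9  S(S(S(S(add(SZ, SSSZ)))))
  →10  S(S(S(S(S(add(Z, SSSZ))))))
  →11  S^8(Z)

Term B:
  start: add(mul(Z, SSZ), SSSZ)
  →1  add(Z, SSSZ)
  →2  SSSZ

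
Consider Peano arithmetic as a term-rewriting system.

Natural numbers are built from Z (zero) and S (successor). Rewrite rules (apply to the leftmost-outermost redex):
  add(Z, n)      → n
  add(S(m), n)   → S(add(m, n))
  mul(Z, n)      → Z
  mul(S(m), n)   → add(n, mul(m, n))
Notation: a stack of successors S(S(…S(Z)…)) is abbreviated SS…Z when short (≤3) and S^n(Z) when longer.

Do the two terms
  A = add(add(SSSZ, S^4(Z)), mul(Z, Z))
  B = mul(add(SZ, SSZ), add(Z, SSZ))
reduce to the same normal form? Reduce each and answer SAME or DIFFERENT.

Answer: DIFFERENT — A ⇓ S^7(Z), B ⇓ S^6(Z)

Derivation:
Term A:
  start: add(add(SSSZ, S^4(Z)), mul(Z, Z))
  →1  add(S(add(SSZ, S^4(Z))), mul(Z, Z))
  →2  S(add(add(SSZ, S^4(Z)), mul(Z, Z)))
  →3  S(add(S(add(SZ, S^4(Z))), mul(Z, Z)))
  →4  S(S(add(add(SZ, S^4(Z)), mul(Z, Z))))
  →5  S(S(add(S(add(Z, S^4(Z))), mul(Z, Z))))
  →6  S(S(S(add(add(Z, S^4(Z)), mul(Z, Z)))))
  →7  S(S(S(add(S^4(Z), mul(Z, Z)))))
  →8  S(S(S(S(add(SSSZ, mul(Z, Z))))))
  →9  S(S(S(S(S(add(SSZ, mul(Z, Z)))))))
  →10  S(S(S(S(S(S(add(SZ, mul(Z, Z))))))))
  →11  S(S(S(S(S(S(S(add(Z, mul(Z, Z)))))))))
  →12  S(S(S(S(S(S(S(mul(Z, Z))))))))
  →13  S^7(Z)

Term B:
  start: mul(add(SZ, SSZ), add(Z, SSZ))
  →1  mul(S(add(Z, SSZ)), add(Z, SSZ))
  →2  add(add(Z, SSZ), mul(add(Z, SSZ), add(Z, SSZ)))
  →3  add(SSZ, mul(add(Z, SSZ), add(Z, SSZ)))
  →4  S(add(SZ, mul(add(Z, SSZ), add(Z, SSZ))))
  →5  S(S(add(Z, mul(add(Z, SSZ), add(Z, SSZ)))))
  →6  S(S(mul(add(Z, SSZ), add(Z, SSZ))))
  →7  S(S(mul(SSZ, add(Z, SSZ))))
  →8  S(S(add(add(Z, SSZ), mul(SZ, add(Z, SSZ)))))
  →9  S(S(add(SSZ, mul(SZ, add(Z, SSZ)))))
  →10  S(S(S(add(SZ, mul(SZ, add(Z, SSZ))))))
  →11  S(S(S(S(add(Z, mul(SZ, add(Z, SSZ)))))))
  →12  S(S(S(S(mul(SZ, add(Z, SSZ))))))
  →13  S(S(S(S(add(add(Z, SSZ), mul(Z, add(Z, SSZ)))))))
  →14  S(S(S(S(add(SSZ, mul(Z, add(Z, SSZ)))))))
  →15  S(S(S(S(S(add(SZ, mul(Z, add(Z, SSZ))))))))
  →16  S(S(S(S(S(S(add(Z, mul(Z, add(Z, SSZ)))))))))
  →17  S(S(S(S(S(S(mul(Z, add(Z, SSZ))))))))
  →18  S^6(Z)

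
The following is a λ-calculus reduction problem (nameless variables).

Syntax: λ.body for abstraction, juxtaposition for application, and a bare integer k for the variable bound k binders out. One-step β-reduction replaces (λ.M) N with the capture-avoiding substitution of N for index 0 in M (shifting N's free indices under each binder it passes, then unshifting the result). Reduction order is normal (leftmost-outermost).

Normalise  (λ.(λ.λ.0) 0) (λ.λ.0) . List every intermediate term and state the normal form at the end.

Answer: normal form = λ.0  (in 2 steps)

Reduction:
  start: (λ.(λ.λ.0) 0) (λ.λ.0)
  →1  (λ.λ.0) (λ.λ.0)
  →2  λ.0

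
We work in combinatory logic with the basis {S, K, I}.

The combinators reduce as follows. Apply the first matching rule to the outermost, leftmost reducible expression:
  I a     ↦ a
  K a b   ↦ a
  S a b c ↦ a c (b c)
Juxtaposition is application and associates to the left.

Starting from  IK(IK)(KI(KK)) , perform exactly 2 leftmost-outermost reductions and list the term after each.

  start: IK(IK)(KI(KK))
  step 1: K(IK)(KI(KK))
  step 2: IK

Answer: after 2 steps: IK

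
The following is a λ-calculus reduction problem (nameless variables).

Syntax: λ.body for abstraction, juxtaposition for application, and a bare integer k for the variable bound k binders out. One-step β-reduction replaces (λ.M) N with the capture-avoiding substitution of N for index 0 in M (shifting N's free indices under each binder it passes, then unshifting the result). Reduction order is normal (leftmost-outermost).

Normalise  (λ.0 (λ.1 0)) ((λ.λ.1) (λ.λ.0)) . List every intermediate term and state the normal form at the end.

Answer: normal form = λ.λ.0  (in 3 steps)

Working:
  start: (λ.0 (λ.1 0)) ((λ.λ.1) (λ.λ.0))
  [1] (λ.λ.1) (λ.λ.0) (λ.(λ.λ.1) (λ.λ.0) 0)
  [2] (λ.λ.λ.0) (λ.(λ.λ.1) (λ.λ.0) 0)
  [3] λ.λ.0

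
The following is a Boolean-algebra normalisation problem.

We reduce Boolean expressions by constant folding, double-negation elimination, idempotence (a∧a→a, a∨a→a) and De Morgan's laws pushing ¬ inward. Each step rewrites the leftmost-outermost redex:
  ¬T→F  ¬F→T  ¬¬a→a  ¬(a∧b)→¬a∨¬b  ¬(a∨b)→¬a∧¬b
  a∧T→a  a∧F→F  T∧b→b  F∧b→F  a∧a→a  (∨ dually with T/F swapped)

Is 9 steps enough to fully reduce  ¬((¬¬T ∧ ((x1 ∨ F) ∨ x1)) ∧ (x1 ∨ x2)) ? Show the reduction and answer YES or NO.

Answer: NO — after 9 steps the term is (¬x1 ∧ ¬x1) ∨ ¬(x1 ∨ x2), not yet normal

Derivation:
  start: ¬((¬¬T ∧ ((x1 ∨ F) ∨ x1)) ∧ (x1 ∨ x2))
  step 1: ¬(¬¬T ∧ ((x1 ∨ F) ∨ x1)) ∨ ¬(x1 ∨ x2)
  step 2: (¬¬¬T ∨ ¬((x1 ∨ F) ∨ x1)) ∨ ¬(x1 ∨ x2)
  step 3: (¬T ∨ ¬((x1 ∨ F) ∨ x1)) ∨ ¬(x1 ∨ x2)
  step 4: (F ∨ ¬((x1 ∨ F) ∨ x1)) ∨ ¬(x1 ∨ x2)
  step 5: ¬((x1 ∨ F) ∨ x1) ∨ ¬(x1 ∨ x2)
  step 6: (¬(x1 ∨ F) ∧ ¬x1) ∨ ¬(x1 ∨ x2)
  step 7: ((¬x1 ∧ ¬F) ∧ ¬x1) ∨ ¬(x1 ∨ x2)
  step 8: ((¬x1 ∧ T) ∧ ¬x1) ∨ ¬(x1 ∨ x2)
  step 9: (¬x1 ∧ ¬x1) ∨ ¬(x1 ∨ x2)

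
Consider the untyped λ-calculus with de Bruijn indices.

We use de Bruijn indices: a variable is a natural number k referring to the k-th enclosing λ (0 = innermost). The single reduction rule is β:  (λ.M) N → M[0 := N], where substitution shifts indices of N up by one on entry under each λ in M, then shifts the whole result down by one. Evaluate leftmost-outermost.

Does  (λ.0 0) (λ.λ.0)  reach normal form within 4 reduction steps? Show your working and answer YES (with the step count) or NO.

  start: (λ.0 0) (λ.λ.0)
  [1] (λ.λ.0) (λ.λ.0)
  [2] λ.0

Answer: YES — reaches normal form λ.0 in 2 ≤ 4 steps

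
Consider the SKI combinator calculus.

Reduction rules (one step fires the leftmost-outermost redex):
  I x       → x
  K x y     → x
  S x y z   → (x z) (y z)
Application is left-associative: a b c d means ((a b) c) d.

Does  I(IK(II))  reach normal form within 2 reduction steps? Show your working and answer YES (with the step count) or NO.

  start: I(IK(II))
  step 1: IK(II)
  step 2: K(II)

Answer: NO — after 2 steps the term is K(II), not yet normal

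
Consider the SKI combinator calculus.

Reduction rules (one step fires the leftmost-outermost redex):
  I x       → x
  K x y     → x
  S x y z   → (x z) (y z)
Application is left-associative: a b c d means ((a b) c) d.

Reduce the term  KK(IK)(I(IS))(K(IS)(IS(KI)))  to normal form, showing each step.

  start: KK(IK)(I(IS))(K(IS)(IS(KI)))
  step 1: K(I(IS))(K(IS)(IS(KI)))
  step 2: I(IS)
  step 3: IS
  step 4: S

Answer: normal form = S  (in 4 steps)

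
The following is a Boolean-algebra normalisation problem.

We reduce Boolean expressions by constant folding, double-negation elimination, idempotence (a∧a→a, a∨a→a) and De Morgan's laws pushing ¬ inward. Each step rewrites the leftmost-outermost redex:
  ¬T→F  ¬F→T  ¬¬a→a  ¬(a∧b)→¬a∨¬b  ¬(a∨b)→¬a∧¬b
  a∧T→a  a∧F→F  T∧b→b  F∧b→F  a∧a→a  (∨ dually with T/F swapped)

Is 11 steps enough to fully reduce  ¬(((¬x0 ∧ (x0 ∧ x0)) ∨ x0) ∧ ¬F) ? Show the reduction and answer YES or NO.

  start: ¬(((¬x0 ∧ (x0 ∧ x0)) ∨ x0) ∧ ¬F)
  [1] ¬((¬x0 ∧ (x0 ∧ x0)) ∨ x0) ∨ ¬¬F
  [2] (¬(¬x0 ∧ (x0 ∧ x0)) ∧ ¬x0) ∨ ¬¬F
  [3] ((¬¬x0 ∨ ¬(x0 ∧ x0)) ∧ ¬x0) ∨ ¬¬F
  [4] ((x0 ∨ ¬(x0 ∧ x0)) ∧ ¬x0) ∨ ¬¬F
  [5] ((x0 ∨ (¬x0 ∨ ¬x0)) ∧ ¬x0) ∨ ¬¬F
  [6] ((x0 ∨ ¬x0) ∧ ¬x0) ∨ ¬¬F
  [7] ((x0 ∨ ¬x0) ∧ ¬x0) ∨ F
  [8] (x0 ∨ ¬x0) ∧ ¬x0

Answer: YES — reaches normal form (x0 ∨ ¬x0) ∧ ¬x0 in 8 ≤ 11 steps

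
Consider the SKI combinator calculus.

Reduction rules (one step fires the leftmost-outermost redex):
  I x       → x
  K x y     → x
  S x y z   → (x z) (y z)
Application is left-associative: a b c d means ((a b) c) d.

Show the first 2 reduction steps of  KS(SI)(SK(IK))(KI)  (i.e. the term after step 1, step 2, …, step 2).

  start: KS(SI)(SK(IK))(KI)
  [1] S(SK(IK))(KI)
  [2] S(SKK)(KI)

Answer: after 2 steps: S(SKK)(KI)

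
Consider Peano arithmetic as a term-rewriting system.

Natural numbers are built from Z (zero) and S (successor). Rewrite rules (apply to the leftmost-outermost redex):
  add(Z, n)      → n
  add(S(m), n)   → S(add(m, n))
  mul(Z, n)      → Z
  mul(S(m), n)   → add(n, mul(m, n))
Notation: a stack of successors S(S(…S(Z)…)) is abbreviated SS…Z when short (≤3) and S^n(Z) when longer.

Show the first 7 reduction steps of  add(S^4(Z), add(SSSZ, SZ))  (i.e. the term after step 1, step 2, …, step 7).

  start: add(S^4(Z), add(SSSZ, SZ))
  step 1: S(add(SSSZ, add(SSSZ, SZ)))
  step 2: S(S(add(SSZ, add(SSSZ, SZ))))
  step 3: S(S(S(add(SZ, add(SSSZ, SZ)))))
  step 4: S(S(S(S(add(Z, add(SSSZ, SZ))))))
  step 5: S(S(S(S(add(SSSZ, SZ)))))
  step 6: S(S(S(S(S(add(SSZ, SZ))))))
  step 7: S(S(S(S(S(S(add(SZ, SZ)))))))

Answer: after 7 steps: S(S(S(S(S(S(add(SZ, SZ)))))))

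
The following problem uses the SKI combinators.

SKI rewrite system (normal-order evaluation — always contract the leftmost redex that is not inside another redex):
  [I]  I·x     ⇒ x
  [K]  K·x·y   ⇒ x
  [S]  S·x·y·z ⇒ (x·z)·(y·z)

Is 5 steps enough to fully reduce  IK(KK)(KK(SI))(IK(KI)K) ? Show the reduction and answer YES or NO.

Answer: YES — reaches normal form K in 3 ≤ 5 steps

Working:
  start: IK(KK)(KK(SI))(IK(KI)K)
  step 1: K(KK)(KK(SI))(IK(KI)K)
  step 2: KK(IK(KI)K)
  step 3: K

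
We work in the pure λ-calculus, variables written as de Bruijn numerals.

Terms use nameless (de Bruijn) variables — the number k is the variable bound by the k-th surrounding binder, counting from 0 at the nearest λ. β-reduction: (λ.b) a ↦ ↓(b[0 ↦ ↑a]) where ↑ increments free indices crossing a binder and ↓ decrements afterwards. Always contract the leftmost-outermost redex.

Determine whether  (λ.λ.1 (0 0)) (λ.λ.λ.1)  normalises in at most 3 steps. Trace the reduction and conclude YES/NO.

  start: (λ.λ.1 (0 0)) (λ.λ.λ.1)
  step 1: λ.(λ.λ.λ.1) (0 0)
  step 2: λ.λ.λ.1

Answer: YES — reaches normal form λ.λ.λ.1 in 2 ≤ 3 steps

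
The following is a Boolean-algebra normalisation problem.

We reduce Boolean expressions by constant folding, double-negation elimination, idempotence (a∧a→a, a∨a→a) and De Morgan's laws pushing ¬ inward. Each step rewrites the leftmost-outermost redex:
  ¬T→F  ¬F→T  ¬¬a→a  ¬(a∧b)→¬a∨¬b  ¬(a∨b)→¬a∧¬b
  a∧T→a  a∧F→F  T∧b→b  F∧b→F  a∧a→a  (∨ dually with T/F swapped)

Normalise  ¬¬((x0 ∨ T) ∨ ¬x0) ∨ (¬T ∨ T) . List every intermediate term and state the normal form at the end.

  start: ¬¬((x0 ∨ T) ∨ ¬x0) ∨ (¬T ∨ T)
  step 1: ((x0 ∨ T) ∨ ¬x0) ∨ (¬T ∨ T)
  step 2: (T ∨ ¬x0) ∨ (¬T ∨ T)
  step 3: T ∨ (¬T ∨ T)
  step 4: T

Answer: normal form = T  (in 4 steps)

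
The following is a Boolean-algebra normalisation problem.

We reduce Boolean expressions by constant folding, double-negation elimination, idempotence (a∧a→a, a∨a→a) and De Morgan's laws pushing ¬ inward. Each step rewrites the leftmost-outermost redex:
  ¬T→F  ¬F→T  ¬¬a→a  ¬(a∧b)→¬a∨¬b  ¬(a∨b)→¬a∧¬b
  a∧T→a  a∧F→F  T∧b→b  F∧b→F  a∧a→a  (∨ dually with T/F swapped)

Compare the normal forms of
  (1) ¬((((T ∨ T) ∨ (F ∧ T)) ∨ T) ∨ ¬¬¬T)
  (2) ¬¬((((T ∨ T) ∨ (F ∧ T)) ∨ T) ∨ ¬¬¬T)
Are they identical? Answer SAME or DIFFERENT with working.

Answer: DIFFERENT — A ⇓ F, B ⇓ T

Working:
Term A:
  start: ¬((((T ∨ T) ∨ (F ∧ T)) ∨ T) ∨ ¬¬¬T)
  step 1: ¬(((T ∨ T) ∨ (F ∧ T)) ∨ T) ∧ ¬¬¬¬T
  step 2: (¬((T ∨ T) ∨ (F ∧ T)) ∧ ¬T) ∧ ¬¬¬¬T
  step 3: ((¬(T ∨ T) ∧ ¬(F ∧ T)) ∧ ¬T) ∧ ¬¬¬¬T
  step 4: (((¬T ∧ ¬T) ∧ ¬(F ∧ T)) ∧ ¬T) ∧ ¬¬¬¬T
  step 5: ((¬T ∧ ¬(F ∧ T)) ∧ ¬T) ∧ ¬¬¬¬T
  step 6: ((F ∧ ¬(F ∧ T)) ∧ ¬T) ∧ ¬¬¬¬T
  step 7: (F ∧ ¬T) ∧ ¬¬¬¬T
  step 8: F ∧ ¬¬¬¬T
  step 9: F

Term B:
  start: ¬¬((((T ∨ T) ∨ (F ∧ T)) ∨ T) ∨ ¬¬¬T)
  step 1: (((T ∨ T) ∨ (F ∧ T)) ∨ T) ∨ ¬¬¬T
  step 2: T ∨ ¬¬¬T
  step 3: T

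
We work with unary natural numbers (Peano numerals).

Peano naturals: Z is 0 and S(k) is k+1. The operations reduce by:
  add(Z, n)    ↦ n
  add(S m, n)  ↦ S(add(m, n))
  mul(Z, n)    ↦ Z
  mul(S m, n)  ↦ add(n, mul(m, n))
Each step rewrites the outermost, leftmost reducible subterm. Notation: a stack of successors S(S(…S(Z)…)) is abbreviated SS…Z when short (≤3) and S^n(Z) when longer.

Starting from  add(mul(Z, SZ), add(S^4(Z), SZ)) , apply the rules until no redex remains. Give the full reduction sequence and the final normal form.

  start: add(mul(Z, SZ), add(S^4(Z), SZ))
  step 1: add(Z, add(S^4(Z), SZ))
  step 2: add(S^4(Z), SZ)
  step 3: S(add(SSSZ, SZ))
  step 4: S(S(add(SSZ, SZ)))
  step 5: S(S(S(add(SZ, SZ))))
  step 6: S(S(S(S(add(Z, SZ)))))
  step 7: S^5(Z)

Answer: normal form = S^5(Z)  (in 7 steps)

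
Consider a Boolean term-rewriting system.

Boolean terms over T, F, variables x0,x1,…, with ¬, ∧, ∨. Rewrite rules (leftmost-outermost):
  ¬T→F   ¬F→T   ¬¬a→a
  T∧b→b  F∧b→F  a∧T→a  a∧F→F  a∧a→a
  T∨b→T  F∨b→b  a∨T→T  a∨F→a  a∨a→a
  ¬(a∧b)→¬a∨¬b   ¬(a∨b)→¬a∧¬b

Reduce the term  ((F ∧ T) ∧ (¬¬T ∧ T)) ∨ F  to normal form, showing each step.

  start: ((F ∧ T) ∧ (¬¬T ∧ T)) ∨ F
  step 1: (F ∧ T) ∧ (¬¬T ∧ T)
  step 2: F ∧ (¬¬T ∧ T)
  step 3: F

Answer: normal form = F  (in 3 steps)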